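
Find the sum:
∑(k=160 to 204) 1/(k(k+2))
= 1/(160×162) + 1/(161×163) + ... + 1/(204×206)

Partial fractions: 1/(k(k+2)) = (1/2)[1/k - 1/(k+2)]
Telescoping leaves the first two and last two terms:
= (1/2)[1/160 + 1/161 - 1/205 - 1/206]
= 296847/217568960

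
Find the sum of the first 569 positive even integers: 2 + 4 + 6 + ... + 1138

Sum of first n even numbers = n(n+1)
= 569×570
= 324330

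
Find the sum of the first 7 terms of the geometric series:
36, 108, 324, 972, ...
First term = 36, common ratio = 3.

Sₙ = a(1 - rⁿ) / (1 - r)
S_7 = 36(1 - 3^7) / (1 - 3)
S_7 = 36(1 - 2187) / (-2)
S_7 = 39348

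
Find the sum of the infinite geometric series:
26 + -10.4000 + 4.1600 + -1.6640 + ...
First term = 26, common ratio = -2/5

For |r| < 1, S = a / (1 - r)
S = 26 / (1 - (-2/5))
S = 26 / (7/5)
S = 130/7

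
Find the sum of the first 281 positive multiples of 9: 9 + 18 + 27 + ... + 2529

Factor out 9: = 9(1 + 2 + ... + 281) = 9 × n(n+1)/2
= 9 × 281×282/2
= 9 × 39621
= 356589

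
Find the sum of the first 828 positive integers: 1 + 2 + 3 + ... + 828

Formula: ∑k = n(n+1)/2
= 828×829/2
= 686412/2
= 343206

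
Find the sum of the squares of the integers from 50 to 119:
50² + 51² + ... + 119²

Use ∑_{k=1}^{n} k² = n(n+1)(2n+1)/6, then subtract the first 49 terms.
∑_{k=1}^{119} k² = 119×120×239/6 = 568820
∑_{k=1}^{49} k² = 49×50×99/6 = 40425
∑_{k=50}^{119} k² = 568820 - 40425 = 528395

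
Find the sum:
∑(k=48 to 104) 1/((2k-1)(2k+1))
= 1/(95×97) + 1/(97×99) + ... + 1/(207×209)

Partial fractions: 1/((2k-1)(2k+1)) = (1/2)[1/(2k-1) - 1/(2k+1)]
The series telescopes:
= (1/2)[1/95 - 1/209]
= 3/1045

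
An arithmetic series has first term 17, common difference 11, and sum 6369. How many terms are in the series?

Using S = n/2 × [2a + (n-1)d]
6369 = n/2 × [2(17) + (n-1)(11)]
6369 = n/2 × [34 + 11n - 11]
12738 = n × [23 + 11n]
11n² + (23)n - 12738 = 0
Discriminant: Δ = (23)² - 4(11)(-12738) = 529 + 560472 = 561001
√Δ = 749
n = [-(23) + √Δ] / (2·11) = (-23 + 749) / 22 = 726 / 22 = 33
(The negative root is discarded since n must be a positive integer.)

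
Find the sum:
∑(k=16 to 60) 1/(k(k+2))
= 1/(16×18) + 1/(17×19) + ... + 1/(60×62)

Partial fractions: 1/(k(k+2)) = (1/2)[1/k - 1/(k+2)]
Telescoping leaves the first two and last two terms:
= (1/2)[1/16 + 1/17 - 1/61 - 1/62]
= 45675/1028704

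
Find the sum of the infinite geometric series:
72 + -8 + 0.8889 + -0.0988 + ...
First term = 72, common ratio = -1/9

For |r| < 1, S = a / (1 - r)
S = 72 / (1 - (-1/9))
S = 72 / (10/9)
S = 324/5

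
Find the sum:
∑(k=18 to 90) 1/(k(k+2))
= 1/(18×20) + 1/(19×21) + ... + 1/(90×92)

Partial fractions: 1/(k(k+2)) = (1/2)[1/k - 1/(k+2)]
Telescoping leaves the first two and last two terms:
= (1/2)[1/18 + 1/19 - 1/91 - 1/92]
= 123589/2863224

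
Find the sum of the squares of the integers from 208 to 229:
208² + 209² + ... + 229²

Use ∑_{k=1}^{n} k² = n(n+1)(2n+1)/6, then subtract the first 207 terms.
∑_{k=1}^{229} k² = 229×230×459/6 = 4029255
∑_{k=1}^{207} k² = 207×208×415/6 = 2978040
∑_{k=208}^{229} k² = 4029255 - 2978040 = 1051215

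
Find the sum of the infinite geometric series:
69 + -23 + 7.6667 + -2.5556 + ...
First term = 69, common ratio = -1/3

For |r| < 1, S = a / (1 - r)
S = 69 / (1 - (-1/3))
S = 69 / (4/3)
S = 207/4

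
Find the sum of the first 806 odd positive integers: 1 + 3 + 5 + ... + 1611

Sum of first n odd numbers = n²
= 806²
= 649636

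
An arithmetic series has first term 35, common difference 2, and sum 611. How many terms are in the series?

Using S = n/2 × [2a + (n-1)d]
611 = n/2 × [2(35) + (n-1)(2)]
611 = n/2 × [70 + 2n - 2]
1222 = n × [68 + 2n]
2n² + (68)n - 1222 = 0
Discriminant: Δ = (68)² - 4(2)(-1222) = 4624 + 9776 = 14400
√Δ = 120
n = [-(68) + √Δ] / (2·2) = (-68 + 120) / 4 = 52 / 4 = 13
(The negative root is discarded since n must be a positive integer.)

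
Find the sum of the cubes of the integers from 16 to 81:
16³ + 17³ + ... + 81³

Use ∑_{k=1}^{n} k³ = [n(n+1)/2]², then subtract the first 15 terms.
∑_{k=1}^{81} k³ = [81×82/2]² = 3321² = 11029041
∑_{k=1}^{15} k³ = [15×16/2]² = 120² = 14400
∑_{k=16}^{81} k³ = 11029041 - 14400 = 11014641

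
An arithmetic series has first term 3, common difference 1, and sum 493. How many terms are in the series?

Using S = n/2 × [2a + (n-1)d]
493 = n/2 × [2(3) + (n-1)(1)]
493 = n/2 × [6 + 1n - 1]
986 = n × [5 + 1n]
1n² + (5)n - 986 = 0
Discriminant: Δ = (5)² - 4(1)(-986) = 25 + 3944 = 3969
√Δ = 63
n = [-(5) + √Δ] / (2·1) = (-5 + 63) / 2 = 58 / 2 = 29
(The negative root is discarded since n must be a positive integer.)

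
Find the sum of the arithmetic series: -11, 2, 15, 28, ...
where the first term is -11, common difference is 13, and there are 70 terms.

Sₙ = n/2 × (first + last)
Last term = a + (n-1)d = -11 + (70-1)×13 = 886
S_70 = 70/2 × (-11 + 886)
S_70 = 70/2 × 875 = 30625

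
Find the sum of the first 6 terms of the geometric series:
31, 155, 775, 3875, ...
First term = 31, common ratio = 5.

Sₙ = a(1 - rⁿ) / (1 - r)
S_6 = 31(1 - 5^6) / (1 - 5)
S_6 = 31(1 - 15625) / (-4)
S_6 = 121086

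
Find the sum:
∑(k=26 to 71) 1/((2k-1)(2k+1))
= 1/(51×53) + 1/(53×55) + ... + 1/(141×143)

Partial fractions: 1/((2k-1)(2k+1)) = (1/2)[1/(2k-1) - 1/(2k+1)]
The series telescopes:
= (1/2)[1/51 - 1/143]
= 46/7293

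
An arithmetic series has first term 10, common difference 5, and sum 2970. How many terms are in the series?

Using S = n/2 × [2a + (n-1)d]
2970 = n/2 × [2(10) + (n-1)(5)]
2970 = n/2 × [20 + 5n - 5]
5940 = n × [15 + 5n]
5n² + (15)n - 5940 = 0
Discriminant: Δ = (15)² - 4(5)(-5940) = 225 + 118800 = 119025
√Δ = 345
n = [-(15) + √Δ] / (2·5) = (-15 + 345) / 10 = 330 / 10 = 33
(The negative root is discarded since n must be a positive integer.)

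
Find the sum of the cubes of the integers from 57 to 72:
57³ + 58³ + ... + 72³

Use ∑_{k=1}^{n} k³ = [n(n+1)/2]², then subtract the first 56 terms.
∑_{k=1}^{72} k³ = [72×73/2]² = 2628² = 6906384
∑_{k=1}^{56} k³ = [56×57/2]² = 1596² = 2547216
∑_{k=57}^{72} k³ = 6906384 - 2547216 = 4359168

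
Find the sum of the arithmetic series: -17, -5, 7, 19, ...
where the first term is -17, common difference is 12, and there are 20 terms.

Sₙ = n/2 × (first + last)
Last term = a + (n-1)d = -17 + (20-1)×12 = 211
S_20 = 20/2 × (-17 + 211)
S_20 = 20/2 × 194 = 1940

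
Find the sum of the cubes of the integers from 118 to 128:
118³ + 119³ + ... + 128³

Use ∑_{k=1}^{n} k³ = [n(n+1)/2]², then subtract the first 117 terms.
∑_{k=1}^{128} k³ = [128×129/2]² = 8256² = 68161536
∑_{k=1}^{117} k³ = [117×118/2]² = 6903² = 47651409
∑_{k=118}^{128} k³ = 68161536 - 47651409 = 20510127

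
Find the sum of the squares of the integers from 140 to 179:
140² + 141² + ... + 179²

Use ∑_{k=1}^{n} k² = n(n+1)(2n+1)/6, then subtract the first 139 terms.
∑_{k=1}^{179} k² = 179×180×359/6 = 1927830
∑_{k=1}^{139} k² = 139×140×279/6 = 904890
∑_{k=140}^{179} k² = 1927830 - 904890 = 1022940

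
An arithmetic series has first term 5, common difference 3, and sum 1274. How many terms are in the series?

Using S = n/2 × [2a + (n-1)d]
1274 = n/2 × [2(5) + (n-1)(3)]
1274 = n/2 × [10 + 3n - 3]
2548 = n × [7 + 3n]
3n² + (7)n - 2548 = 0
Discriminant: Δ = (7)² - 4(3)(-2548) = 49 + 30576 = 30625
√Δ = 175
n = [-(7) + √Δ] / (2·3) = (-7 + 175) / 6 = 168 / 6 = 28
(The negative root is discarded since n must be a positive integer.)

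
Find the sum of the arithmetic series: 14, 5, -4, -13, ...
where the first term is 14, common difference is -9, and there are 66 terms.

Sₙ = n/2 × (first + last)
Last term = a + (n-1)d = 14 + (66-1)×(-9) = -571
S_66 = 66/2 × (14 + (-571))
S_66 = 66/2 × (-557) = -18381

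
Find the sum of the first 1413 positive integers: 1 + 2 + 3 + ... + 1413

Formula: ∑k = n(n+1)/2
= 1413×1414/2
= 1997982/2
= 998991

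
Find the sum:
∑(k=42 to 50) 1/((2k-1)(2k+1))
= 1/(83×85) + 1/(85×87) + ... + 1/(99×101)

Partial fractions: 1/((2k-1)(2k+1)) = (1/2)[1/(2k-1) - 1/(2k+1)]
The series telescopes:
= (1/2)[1/83 - 1/101]
= 9/8383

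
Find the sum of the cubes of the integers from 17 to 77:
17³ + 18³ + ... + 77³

Use ∑_{k=1}^{n} k³ = [n(n+1)/2]², then subtract the first 16 terms.
∑_{k=1}^{77} k³ = [77×78/2]² = 3003² = 9018009
∑_{k=1}^{16} k³ = [16×17/2]² = 136² = 18496
∑_{k=17}^{77} k³ = 9018009 - 18496 = 8999513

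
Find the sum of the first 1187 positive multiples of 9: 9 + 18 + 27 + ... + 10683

Factor out 9: = 9(1 + 2 + ... + 1187) = 9 × n(n+1)/2
= 9 × 1187×1188/2
= 9 × 705078
= 6345702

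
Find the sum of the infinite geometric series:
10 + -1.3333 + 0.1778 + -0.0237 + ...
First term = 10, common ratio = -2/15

For |r| < 1, S = a / (1 - r)
S = 10 / (1 - (-2/15))
S = 10 / (17/15)
S = 150/17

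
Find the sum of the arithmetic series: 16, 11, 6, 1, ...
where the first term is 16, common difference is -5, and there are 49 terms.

Sₙ = n/2 × (first + last)
Last term = a + (n-1)d = 16 + (49-1)×(-5) = -224
S_49 = 49/2 × (16 + (-224))
S_49 = 49/2 × (-208) = -5096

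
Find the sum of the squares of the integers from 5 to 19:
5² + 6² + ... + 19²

Use ∑_{k=1}^{n} k² = n(n+1)(2n+1)/6, then subtract the first 4 terms.
∑_{k=1}^{19} k² = 19×20×39/6 = 2470
∑_{k=1}^{4} k² = 4×5×9/6 = 30
∑_{k=5}^{19} k² = 2470 - 30 = 2440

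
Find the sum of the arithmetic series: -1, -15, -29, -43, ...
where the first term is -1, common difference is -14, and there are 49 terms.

Sₙ = n/2 × (first + last)
Last term = a + (n-1)d = -1 + (49-1)×(-14) = -673
S_49 = 49/2 × (-1 + (-673))
S_49 = 49/2 × (-674) = -16513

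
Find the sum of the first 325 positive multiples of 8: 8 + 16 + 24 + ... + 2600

Factor out 8: = 8(1 + 2 + ... + 325) = 8 × n(n+1)/2
= 8 × 325×326/2
= 8 × 52975
= 423800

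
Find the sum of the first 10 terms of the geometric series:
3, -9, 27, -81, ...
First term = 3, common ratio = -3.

Sₙ = a(1 - rⁿ) / (1 - r)
S_10 = 3(1 - (-3)^10) / (1 - (-3))
S_10 = 3(1 - 59049) / (4)
S_10 = -44286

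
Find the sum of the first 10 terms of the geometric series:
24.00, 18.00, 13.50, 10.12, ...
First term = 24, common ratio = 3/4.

Sₙ = a(1 - rⁿ) / (1 - r)
S_10 = 24(1 - (3/4)^10) / (1 - (3/4))
S_10 = 24(1 - (59049/1048576)) / (1/4)
S_10 = 2968581/32768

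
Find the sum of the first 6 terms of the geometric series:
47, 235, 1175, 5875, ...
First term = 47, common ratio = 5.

Sₙ = a(1 - rⁿ) / (1 - r)
S_6 = 47(1 - 5^6) / (1 - 5)
S_6 = 47(1 - 15625) / (-4)
S_6 = 183582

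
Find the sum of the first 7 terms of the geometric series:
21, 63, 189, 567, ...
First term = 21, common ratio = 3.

Sₙ = a(1 - rⁿ) / (1 - r)
S_7 = 21(1 - 3^7) / (1 - 3)
S_7 = 21(1 - 2187) / (-2)
S_7 = 22953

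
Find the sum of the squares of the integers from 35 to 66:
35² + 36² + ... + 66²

Use ∑_{k=1}^{n} k² = n(n+1)(2n+1)/6, then subtract the first 34 terms.
∑_{k=1}^{66} k² = 66×67×133/6 = 98021
∑_{k=1}^{34} k² = 34×35×69/6 = 13685
∑_{k=35}^{66} k² = 98021 - 13685 = 84336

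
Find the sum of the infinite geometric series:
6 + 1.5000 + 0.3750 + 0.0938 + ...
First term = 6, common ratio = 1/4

For |r| < 1, S = a / (1 - r)
S = 6 / (1 - (1/4))
S = 6 / (3/4)
S = 8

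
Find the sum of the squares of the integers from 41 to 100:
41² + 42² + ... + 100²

Use ∑_{k=1}^{n} k² = n(n+1)(2n+1)/6, then subtract the first 40 terms.
∑_{k=1}^{100} k² = 100×101×201/6 = 338350
∑_{k=1}^{40} k² = 40×41×81/6 = 22140
∑_{k=41}^{100} k² = 338350 - 22140 = 316210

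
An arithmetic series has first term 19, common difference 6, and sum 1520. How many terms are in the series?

Using S = n/2 × [2a + (n-1)d]
1520 = n/2 × [2(19) + (n-1)(6)]
1520 = n/2 × [38 + 6n - 6]
3040 = n × [32 + 6n]
6n² + (32)n - 3040 = 0
Discriminant: Δ = (32)² - 4(6)(-3040) = 1024 + 72960 = 73984
√Δ = 272
n = [-(32) + √Δ] / (2·6) = (-32 + 272) / 12 = 240 / 12 = 20
(The negative root is discarded since n must be a positive integer.)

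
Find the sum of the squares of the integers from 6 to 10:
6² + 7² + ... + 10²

Use ∑_{k=1}^{n} k² = n(n+1)(2n+1)/6, then subtract the first 5 terms.
∑_{k=1}^{10} k² = 10×11×21/6 = 385
∑_{k=1}^{5} k² = 5×6×11/6 = 55
∑_{k=6}^{10} k² = 385 - 55 = 330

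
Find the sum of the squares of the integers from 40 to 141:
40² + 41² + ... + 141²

Use ∑_{k=1}^{n} k² = n(n+1)(2n+1)/6, then subtract the first 39 terms.
∑_{k=1}^{141} k² = 141×142×283/6 = 944371
∑_{k=1}^{39} k² = 39×40×79/6 = 20540
∑_{k=40}^{141} k² = 944371 - 20540 = 923831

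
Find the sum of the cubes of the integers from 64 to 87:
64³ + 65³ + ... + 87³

Use ∑_{k=1}^{n} k³ = [n(n+1)/2]², then subtract the first 63 terms.
∑_{k=1}^{87} k³ = [87×88/2]² = 3828² = 14653584
∑_{k=1}^{63} k³ = [63×64/2]² = 2016² = 4064256
∑_{k=64}^{87} k³ = 14653584 - 4064256 = 10589328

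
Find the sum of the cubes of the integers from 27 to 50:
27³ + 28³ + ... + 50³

Use ∑_{k=1}^{n} k³ = [n(n+1)/2]², then subtract the first 26 terms.
∑_{k=1}^{50} k³ = [50×51/2]² = 1275² = 1625625
∑_{k=1}^{26} k³ = [26×27/2]² = 351² = 123201
∑_{k=27}^{50} k³ = 1625625 - 123201 = 1502424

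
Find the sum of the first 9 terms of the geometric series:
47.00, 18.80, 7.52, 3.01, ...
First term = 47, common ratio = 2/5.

Sₙ = a(1 - rⁿ) / (1 - r)
S_9 = 47(1 - (2/5)^9) / (1 - (2/5))
S_9 = 47(1 - (512/1953125)) / (3/5)
S_9 = 30590937/390625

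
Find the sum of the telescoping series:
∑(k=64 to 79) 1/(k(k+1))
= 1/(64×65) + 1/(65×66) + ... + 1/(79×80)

Partial fractions: 1/(k(k+1)) = 1/k - 1/(k+1)
The series telescopes:
= (1/64 - 1/65) + (1/65 - 1/66) + ... + (1/79 - 1/80)
= 1/64 - 1/80
= 1/320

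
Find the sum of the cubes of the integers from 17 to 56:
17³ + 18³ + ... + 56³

Use ∑_{k=1}^{n} k³ = [n(n+1)/2]², then subtract the first 16 terms.
∑_{k=1}^{56} k³ = [56×57/2]² = 1596² = 2547216
∑_{k=1}^{16} k³ = [16×17/2]² = 136² = 18496
∑_{k=17}^{56} k³ = 2547216 - 18496 = 2528720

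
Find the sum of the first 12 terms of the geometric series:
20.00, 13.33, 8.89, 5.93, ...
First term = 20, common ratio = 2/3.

Sₙ = a(1 - rⁿ) / (1 - r)
S_12 = 20(1 - (2/3)^12) / (1 - (2/3))
S_12 = 20(1 - (4096/531441)) / (1/3)
S_12 = 10546900/177147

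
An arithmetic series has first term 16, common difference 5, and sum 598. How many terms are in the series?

Using S = n/2 × [2a + (n-1)d]
598 = n/2 × [2(16) + (n-1)(5)]
598 = n/2 × [32 + 5n - 5]
1196 = n × [27 + 5n]
5n² + (27)n - 1196 = 0
Discriminant: Δ = (27)² - 4(5)(-1196) = 729 + 23920 = 24649
√Δ = 157
n = [-(27) + √Δ] / (2·5) = (-27 + 157) / 10 = 130 / 10 = 13
(The negative root is discarded since n must be a positive integer.)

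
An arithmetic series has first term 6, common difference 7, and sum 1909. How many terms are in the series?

Using S = n/2 × [2a + (n-1)d]
1909 = n/2 × [2(6) + (n-1)(7)]
1909 = n/2 × [12 + 7n - 7]
3818 = n × [5 + 7n]
7n² + (5)n - 3818 = 0
Discriminant: Δ = (5)² - 4(7)(-3818) = 25 + 106904 = 106929
√Δ = 327
n = [-(5) + √Δ] / (2·7) = (-5 + 327) / 14 = 322 / 14 = 23
(The negative root is discarded since n must be a positive integer.)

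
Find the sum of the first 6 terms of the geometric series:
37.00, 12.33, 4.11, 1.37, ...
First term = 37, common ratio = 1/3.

Sₙ = a(1 - rⁿ) / (1 - r)
S_6 = 37(1 - (1/3)^6) / (1 - (1/3))
S_6 = 37(1 - (1/729)) / (2/3)
S_6 = 13468/243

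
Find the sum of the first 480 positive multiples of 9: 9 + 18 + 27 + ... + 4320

Factor out 9: = 9(1 + 2 + ... + 480) = 9 × n(n+1)/2
= 9 × 480×481/2
= 9 × 115440
= 1038960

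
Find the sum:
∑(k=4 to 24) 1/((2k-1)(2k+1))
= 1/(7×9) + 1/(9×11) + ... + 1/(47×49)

Partial fractions: 1/((2k-1)(2k+1)) = (1/2)[1/(2k-1) - 1/(2k+1)]
The series telescopes:
= (1/2)[1/7 - 1/49]
= 3/49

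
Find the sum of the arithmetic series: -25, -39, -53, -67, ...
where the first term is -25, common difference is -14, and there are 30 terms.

Sₙ = n/2 × (first + last)
Last term = a + (n-1)d = -25 + (30-1)×(-14) = -431
S_30 = 30/2 × (-25 + (-431))
S_30 = 30/2 × (-456) = -6840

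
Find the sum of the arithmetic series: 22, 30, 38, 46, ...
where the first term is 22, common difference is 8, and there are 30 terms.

Sₙ = n/2 × (first + last)
Last term = a + (n-1)d = 22 + (30-1)×8 = 254
S_30 = 30/2 × (22 + 254)
S_30 = 30/2 × 276 = 4140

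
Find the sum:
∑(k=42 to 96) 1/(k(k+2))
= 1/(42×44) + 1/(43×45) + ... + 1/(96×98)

Partial fractions: 1/(k(k+2)) = (1/2)[1/k - 1/(k+2)]
Telescoping leaves the first two and last two terms:
= (1/2)[1/42 + 1/43 - 1/97 - 1/98]
= 8140/613137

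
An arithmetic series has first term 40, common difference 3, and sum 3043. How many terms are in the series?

Using S = n/2 × [2a + (n-1)d]
3043 = n/2 × [2(40) + (n-1)(3)]
3043 = n/2 × [80 + 3n - 3]
6086 = n × [77 + 3n]
3n² + (77)n - 6086 = 0
Discriminant: Δ = (77)² - 4(3)(-6086) = 5929 + 73032 = 78961
√Δ = 281
n = [-(77) + √Δ] / (2·3) = (-77 + 281) / 6 = 204 / 6 = 34
(The negative root is discarded since n must be a positive integer.)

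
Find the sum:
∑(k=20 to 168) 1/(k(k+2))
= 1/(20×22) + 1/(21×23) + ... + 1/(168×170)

Partial fractions: 1/(k(k+2)) = (1/2)[1/k - 1/(k+2)]
Telescoping leaves the first two and last two terms:
= (1/2)[1/20 + 1/21 - 1/169 - 1/170]
= 20711/482664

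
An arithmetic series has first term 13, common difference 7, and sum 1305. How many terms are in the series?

Using S = n/2 × [2a + (n-1)d]
1305 = n/2 × [2(13) + (n-1)(7)]
1305 = n/2 × [26 + 7n - 7]
2610 = n × [19 + 7n]
7n² + (19)n - 2610 = 0
Discriminant: Δ = (19)² - 4(7)(-2610) = 361 + 73080 = 73441
√Δ = 271
n = [-(19) + √Δ] / (2·7) = (-19 + 271) / 14 = 252 / 14 = 18
(The negative root is discarded since n must be a positive integer.)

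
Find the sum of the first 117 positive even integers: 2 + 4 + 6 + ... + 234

Sum of first n even numbers = n(n+1)
= 117×118
= 13806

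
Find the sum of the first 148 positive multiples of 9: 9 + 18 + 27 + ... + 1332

Factor out 9: = 9(1 + 2 + ... + 148) = 9 × n(n+1)/2
= 9 × 148×149/2
= 9 × 11026
= 99234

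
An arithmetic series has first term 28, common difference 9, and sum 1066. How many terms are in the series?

Using S = n/2 × [2a + (n-1)d]
1066 = n/2 × [2(28) + (n-1)(9)]
1066 = n/2 × [56 + 9n - 9]
2132 = n × [47 + 9n]
9n² + (47)n - 2132 = 0
Discriminant: Δ = (47)² - 4(9)(-2132) = 2209 + 76752 = 78961
√Δ = 281
n = [-(47) + √Δ] / (2·9) = (-47 + 281) / 18 = 234 / 18 = 13
(The negative root is discarded since n must be a positive integer.)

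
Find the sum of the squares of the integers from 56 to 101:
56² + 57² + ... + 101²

Use ∑_{k=1}^{n} k² = n(n+1)(2n+1)/6, then subtract the first 55 terms.
∑_{k=1}^{101} k² = 101×102×203/6 = 348551
∑_{k=1}^{55} k² = 55×56×111/6 = 56980
∑_{k=56}^{101} k² = 348551 - 56980 = 291571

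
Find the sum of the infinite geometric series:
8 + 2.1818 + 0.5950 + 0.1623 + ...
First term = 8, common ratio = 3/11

For |r| < 1, S = a / (1 - r)
S = 8 / (1 - (3/11))
S = 8 / (8/11)
S = 11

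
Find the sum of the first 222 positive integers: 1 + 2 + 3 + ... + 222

Formula: ∑k = n(n+1)/2
= 222×223/2
= 49506/2
= 24753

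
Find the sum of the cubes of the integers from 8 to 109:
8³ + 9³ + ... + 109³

Use ∑_{k=1}^{n} k³ = [n(n+1)/2]², then subtract the first 7 terms.
∑_{k=1}^{109} k³ = [109×110/2]² = 5995² = 35940025
∑_{k=1}^{7} k³ = [7×8/2]² = 28² = 784
∑_{k=8}^{109} k³ = 35940025 - 784 = 35939241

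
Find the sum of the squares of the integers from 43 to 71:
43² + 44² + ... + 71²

Use ∑_{k=1}^{n} k² = n(n+1)(2n+1)/6, then subtract the first 42 terms.
∑_{k=1}^{71} k² = 71×72×143/6 = 121836
∑_{k=1}^{42} k² = 42×43×85/6 = 25585
∑_{k=43}^{71} k² = 121836 - 25585 = 96251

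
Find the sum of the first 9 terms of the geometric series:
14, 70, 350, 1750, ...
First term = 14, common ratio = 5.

Sₙ = a(1 - rⁿ) / (1 - r)
S_9 = 14(1 - 5^9) / (1 - 5)
S_9 = 14(1 - 1953125) / (-4)
S_9 = 6835934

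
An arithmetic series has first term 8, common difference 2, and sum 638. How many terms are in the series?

Using S = n/2 × [2a + (n-1)d]
638 = n/2 × [2(8) + (n-1)(2)]
638 = n/2 × [16 + 2n - 2]
1276 = n × [14 + 2n]
2n² + (14)n - 1276 = 0
Discriminant: Δ = (14)² - 4(2)(-1276) = 196 + 10208 = 10404
√Δ = 102
n = [-(14) + √Δ] / (2·2) = (-14 + 102) / 4 = 88 / 4 = 22
(The negative root is discarded since n must be a positive integer.)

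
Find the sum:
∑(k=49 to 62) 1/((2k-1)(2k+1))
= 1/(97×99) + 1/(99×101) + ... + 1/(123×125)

Partial fractions: 1/((2k-1)(2k+1)) = (1/2)[1/(2k-1) - 1/(2k+1)]
The series telescopes:
= (1/2)[1/97 - 1/125]
= 14/12125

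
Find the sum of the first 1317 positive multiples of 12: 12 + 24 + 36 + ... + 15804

Factor out 12: = 12(1 + 2 + ... + 1317) = 12 × n(n+1)/2
= 12 × 1317×1318/2
= 12 × 867903
= 10414836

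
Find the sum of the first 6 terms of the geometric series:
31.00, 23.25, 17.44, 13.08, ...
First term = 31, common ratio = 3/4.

Sₙ = a(1 - rⁿ) / (1 - r)
S_6 = 31(1 - (3/4)^6) / (1 - (3/4))
S_6 = 31(1 - (729/4096)) / (1/4)
S_6 = 104377/1024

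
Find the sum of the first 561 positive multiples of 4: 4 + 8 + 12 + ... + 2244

Factor out 4: = 4(1 + 2 + ... + 561) = 4 × n(n+1)/2
= 4 × 561×562/2
= 4 × 157641
= 630564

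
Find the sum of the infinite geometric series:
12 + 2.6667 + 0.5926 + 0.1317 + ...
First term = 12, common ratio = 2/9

For |r| < 1, S = a / (1 - r)
S = 12 / (1 - (2/9))
S = 12 / (7/9)
S = 108/7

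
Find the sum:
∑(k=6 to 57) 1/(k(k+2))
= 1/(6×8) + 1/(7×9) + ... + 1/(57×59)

Partial fractions: 1/(k(k+2)) = (1/2)[1/k - 1/(k+2)]
Telescoping leaves the first two and last two terms:
= (1/2)[1/6 + 1/7 - 1/58 - 1/59]
= 9893/71862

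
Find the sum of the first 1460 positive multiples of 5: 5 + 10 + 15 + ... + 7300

Factor out 5: = 5(1 + 2 + ... + 1460) = 5 × n(n+1)/2
= 5 × 1460×1461/2
= 5 × 1066530
= 5332650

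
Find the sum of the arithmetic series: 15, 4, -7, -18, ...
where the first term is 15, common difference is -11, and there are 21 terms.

Sₙ = n/2 × (first + last)
Last term = a + (n-1)d = 15 + (21-1)×(-11) = -205
S_21 = 21/2 × (15 + (-205))
S_21 = 21/2 × (-190) = -1995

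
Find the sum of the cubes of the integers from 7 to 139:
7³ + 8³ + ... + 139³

Use ∑_{k=1}^{n} k³ = [n(n+1)/2]², then subtract the first 6 terms.
∑_{k=1}^{139} k³ = [139×140/2]² = 9730² = 94672900
∑_{k=1}^{6} k³ = [6×7/2]² = 21² = 441
∑_{k=7}^{139} k³ = 94672900 - 441 = 94672459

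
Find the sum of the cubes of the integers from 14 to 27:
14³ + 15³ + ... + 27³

Use ∑_{k=1}^{n} k³ = [n(n+1)/2]², then subtract the first 13 terms.
∑_{k=1}^{27} k³ = [27×28/2]² = 378² = 142884
∑_{k=1}^{13} k³ = [13×14/2]² = 91² = 8281
∑_{k=14}^{27} k³ = 142884 - 8281 = 134603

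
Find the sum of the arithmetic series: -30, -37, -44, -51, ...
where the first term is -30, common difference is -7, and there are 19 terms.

Sₙ = n/2 × (first + last)
Last term = a + (n-1)d = -30 + (19-1)×(-7) = -156
S_19 = 19/2 × (-30 + (-156))
S_19 = 19/2 × (-186) = -1767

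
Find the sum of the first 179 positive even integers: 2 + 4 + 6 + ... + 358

Sum of first n even numbers = n(n+1)
= 179×180
= 32220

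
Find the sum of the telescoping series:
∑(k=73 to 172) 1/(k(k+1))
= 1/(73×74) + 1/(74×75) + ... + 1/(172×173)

Partial fractions: 1/(k(k+1)) = 1/k - 1/(k+1)
The series telescopes:
= (1/73 - 1/74) + (1/74 - 1/75) + ... + (1/172 - 1/173)
= 1/73 - 1/173
= 100/12629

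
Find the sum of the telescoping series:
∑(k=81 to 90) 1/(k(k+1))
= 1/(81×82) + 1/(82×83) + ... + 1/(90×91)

Partial fractions: 1/(k(k+1)) = 1/k - 1/(k+1)
The series telescopes:
= (1/81 - 1/82) + (1/82 - 1/83) + ... + (1/90 - 1/91)
= 1/81 - 1/91
= 10/7371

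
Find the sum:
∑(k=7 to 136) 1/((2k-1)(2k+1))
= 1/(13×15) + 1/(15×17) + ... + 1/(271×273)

Partial fractions: 1/((2k-1)(2k+1)) = (1/2)[1/(2k-1) - 1/(2k+1)]
The series telescopes:
= (1/2)[1/13 - 1/273]
= 10/273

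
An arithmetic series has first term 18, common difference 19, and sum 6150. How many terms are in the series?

Using S = n/2 × [2a + (n-1)d]
6150 = n/2 × [2(18) + (n-1)(19)]
6150 = n/2 × [36 + 19n - 19]
12300 = n × [17 + 19n]
19n² + (17)n - 12300 = 0
Discriminant: Δ = (17)² - 4(19)(-12300) = 289 + 934800 = 935089
√Δ = 967
n = [-(17) + √Δ] / (2·19) = (-17 + 967) / 38 = 950 / 38 = 25
(The negative root is discarded since n must be a positive integer.)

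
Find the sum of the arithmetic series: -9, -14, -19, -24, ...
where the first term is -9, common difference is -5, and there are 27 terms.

Sₙ = n/2 × (first + last)
Last term = a + (n-1)d = -9 + (27-1)×(-5) = -139
S_27 = 27/2 × (-9 + (-139))
S_27 = 27/2 × (-148) = -1998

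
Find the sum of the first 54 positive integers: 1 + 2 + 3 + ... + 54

Formula: ∑k = n(n+1)/2
= 54×55/2
= 2970/2
= 1485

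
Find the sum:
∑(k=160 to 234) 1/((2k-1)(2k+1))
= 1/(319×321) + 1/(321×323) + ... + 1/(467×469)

Partial fractions: 1/((2k-1)(2k+1)) = (1/2)[1/(2k-1) - 1/(2k+1)]
The series telescopes:
= (1/2)[1/319 - 1/469]
= 75/149611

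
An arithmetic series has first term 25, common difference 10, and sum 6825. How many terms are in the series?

Using S = n/2 × [2a + (n-1)d]
6825 = n/2 × [2(25) + (n-1)(10)]
6825 = n/2 × [50 + 10n - 10]
13650 = n × [40 + 10n]
10n² + (40)n - 13650 = 0
Discriminant: Δ = (40)² - 4(10)(-13650) = 1600 + 546000 = 547600
√Δ = 740
n = [-(40) + √Δ] / (2·10) = (-40 + 740) / 20 = 700 / 20 = 35
(The negative root is discarded since n must be a positive integer.)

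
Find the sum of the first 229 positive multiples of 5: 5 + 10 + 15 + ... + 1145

Factor out 5: = 5(1 + 2 + ... + 229) = 5 × n(n+1)/2
= 5 × 229×230/2
= 5 × 26335
= 131675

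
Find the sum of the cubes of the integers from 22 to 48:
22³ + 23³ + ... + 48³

Use ∑_{k=1}^{n} k³ = [n(n+1)/2]², then subtract the first 21 terms.
∑_{k=1}^{48} k³ = [48×49/2]² = 1176² = 1382976
∑_{k=1}^{21} k³ = [21×22/2]² = 231² = 53361
∑_{k=22}^{48} k³ = 1382976 - 53361 = 1329615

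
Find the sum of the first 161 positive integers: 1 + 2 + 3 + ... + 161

Formula: ∑k = n(n+1)/2
= 161×162/2
= 26082/2
= 13041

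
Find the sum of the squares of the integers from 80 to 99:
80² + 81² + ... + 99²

Use ∑_{k=1}^{n} k² = n(n+1)(2n+1)/6, then subtract the first 79 terms.
∑_{k=1}^{99} k² = 99×100×199/6 = 328350
∑_{k=1}^{79} k² = 79×80×159/6 = 167480
∑_{k=80}^{99} k² = 328350 - 167480 = 160870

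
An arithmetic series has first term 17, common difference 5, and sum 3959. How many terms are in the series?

Using S = n/2 × [2a + (n-1)d]
3959 = n/2 × [2(17) + (n-1)(5)]
3959 = n/2 × [34 + 5n - 5]
7918 = n × [29 + 5n]
5n² + (29)n - 7918 = 0
Discriminant: Δ = (29)² - 4(5)(-7918) = 841 + 158360 = 159201
√Δ = 399
n = [-(29) + √Δ] / (2·5) = (-29 + 399) / 10 = 370 / 10 = 37
(The negative root is discarded since n must be a positive integer.)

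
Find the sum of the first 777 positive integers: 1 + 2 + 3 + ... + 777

Formula: ∑k = n(n+1)/2
= 777×778/2
= 604506/2
= 302253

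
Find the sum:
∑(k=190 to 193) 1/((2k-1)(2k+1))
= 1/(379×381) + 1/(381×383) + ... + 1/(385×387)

Partial fractions: 1/((2k-1)(2k+1)) = (1/2)[1/(2k-1) - 1/(2k+1)]
The series telescopes:
= (1/2)[1/379 - 1/387]
= 4/146673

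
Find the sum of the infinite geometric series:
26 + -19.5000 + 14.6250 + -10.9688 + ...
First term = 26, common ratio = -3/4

For |r| < 1, S = a / (1 - r)
S = 26 / (1 - (-3/4))
S = 26 / (7/4)
S = 104/7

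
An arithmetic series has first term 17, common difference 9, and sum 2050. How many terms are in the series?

Using S = n/2 × [2a + (n-1)d]
2050 = n/2 × [2(17) + (n-1)(9)]
2050 = n/2 × [34 + 9n - 9]
4100 = n × [25 + 9n]
9n² + (25)n - 4100 = 0
Discriminant: Δ = (25)² - 4(9)(-4100) = 625 + 147600 = 148225
√Δ = 385
n = [-(25) + √Δ] / (2·9) = (-25 + 385) / 18 = 360 / 18 = 20
(The negative root is discarded since n must be a positive integer.)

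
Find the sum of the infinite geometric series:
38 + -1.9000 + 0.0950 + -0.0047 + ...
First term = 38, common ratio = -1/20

For |r| < 1, S = a / (1 - r)
S = 38 / (1 - (-1/20))
S = 38 / (21/20)
S = 760/21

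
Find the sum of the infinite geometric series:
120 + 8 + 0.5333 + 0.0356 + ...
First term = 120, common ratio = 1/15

For |r| < 1, S = a / (1 - r)
S = 120 / (1 - (1/15))
S = 120 / (14/15)
S = 900/7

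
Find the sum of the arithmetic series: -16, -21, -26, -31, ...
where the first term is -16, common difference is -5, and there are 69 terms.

Sₙ = n/2 × (first + last)
Last term = a + (n-1)d = -16 + (69-1)×(-5) = -356
S_69 = 69/2 × (-16 + (-356))
S_69 = 69/2 × (-372) = -12834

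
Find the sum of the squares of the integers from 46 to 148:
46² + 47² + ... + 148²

Use ∑_{k=1}^{n} k² = n(n+1)(2n+1)/6, then subtract the first 45 terms.
∑_{k=1}^{148} k² = 148×149×297/6 = 1091574
∑_{k=1}^{45} k² = 45×46×91/6 = 31395
∑_{k=46}^{148} k² = 1091574 - 31395 = 1060179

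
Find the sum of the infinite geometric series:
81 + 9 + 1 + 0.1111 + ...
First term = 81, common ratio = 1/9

For |r| < 1, S = a / (1 - r)
S = 81 / (1 - (1/9))
S = 81 / (8/9)
S = 729/8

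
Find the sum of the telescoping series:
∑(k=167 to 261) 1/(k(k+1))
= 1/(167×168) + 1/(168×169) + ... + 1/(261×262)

Partial fractions: 1/(k(k+1)) = 1/k - 1/(k+1)
The series telescopes:
= (1/167 - 1/168) + (1/168 - 1/169) + ... + (1/261 - 1/262)
= 1/167 - 1/262
= 95/43754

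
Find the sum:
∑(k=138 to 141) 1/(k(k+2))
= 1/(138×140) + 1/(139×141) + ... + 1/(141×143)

Partial fractions: 1/(k(k+2)) = (1/2)[1/k - 1/(k+2)]
Telescoping leaves the first two and last two terms:
= (1/2)[1/138 + 1/139 - 1/142 - 1/143]
= 39473/194754846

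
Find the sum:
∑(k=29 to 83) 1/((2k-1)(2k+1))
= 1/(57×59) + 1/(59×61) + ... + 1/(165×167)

Partial fractions: 1/((2k-1)(2k+1)) = (1/2)[1/(2k-1) - 1/(2k+1)]
The series telescopes:
= (1/2)[1/57 - 1/167]
= 55/9519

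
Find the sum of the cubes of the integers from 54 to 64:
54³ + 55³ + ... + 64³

Use ∑_{k=1}^{n} k³ = [n(n+1)/2]², then subtract the first 53 terms.
∑_{k=1}^{64} k³ = [64×65/2]² = 2080² = 4326400
∑_{k=1}^{53} k³ = [53×54/2]² = 1431² = 2047761
∑_{k=54}^{64} k³ = 4326400 - 2047761 = 2278639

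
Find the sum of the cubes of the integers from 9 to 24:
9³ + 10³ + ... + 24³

Use ∑_{k=1}^{n} k³ = [n(n+1)/2]², then subtract the first 8 terms.
∑_{k=1}^{24} k³ = [24×25/2]² = 300² = 90000
∑_{k=1}^{8} k³ = [8×9/2]² = 36² = 1296
∑_{k=9}^{24} k³ = 90000 - 1296 = 88704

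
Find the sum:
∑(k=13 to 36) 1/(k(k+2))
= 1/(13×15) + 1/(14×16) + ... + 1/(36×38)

Partial fractions: 1/(k(k+2)) = (1/2)[1/k - 1/(k+2)]
Telescoping leaves the first two and last two terms:
= (1/2)[1/13 + 1/14 - 1/37 - 1/38]
= 3039/63973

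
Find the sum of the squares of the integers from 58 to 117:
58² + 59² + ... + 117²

Use ∑_{k=1}^{n} k² = n(n+1)(2n+1)/6, then subtract the first 57 terms.
∑_{k=1}^{117} k² = 117×118×235/6 = 540735
∑_{k=1}^{57} k² = 57×58×115/6 = 63365
∑_{k=58}^{117} k² = 540735 - 63365 = 477370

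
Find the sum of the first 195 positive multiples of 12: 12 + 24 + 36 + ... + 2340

Factor out 12: = 12(1 + 2 + ... + 195) = 12 × n(n+1)/2
= 12 × 195×196/2
= 12 × 19110
= 229320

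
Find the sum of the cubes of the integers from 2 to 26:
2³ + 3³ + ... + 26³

Use ∑_{k=1}^{n} k³ = [n(n+1)/2]², then subtract the first 1 terms.
∑_{k=1}^{26} k³ = [26×27/2]² = 351² = 123201
∑_{k=1}^{1} k³ = [1×2/2]² = 1² = 1
∑_{k=2}^{26} k³ = 123201 - 1 = 123200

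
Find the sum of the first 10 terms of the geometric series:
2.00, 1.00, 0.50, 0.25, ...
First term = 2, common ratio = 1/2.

Sₙ = a(1 - rⁿ) / (1 - r)
S_10 = 2(1 - (1/2)^10) / (1 - (1/2))
S_10 = 2(1 - (1/1024)) / (1/2)
S_10 = 1023/256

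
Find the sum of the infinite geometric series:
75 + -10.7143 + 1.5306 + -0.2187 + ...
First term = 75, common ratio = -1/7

For |r| < 1, S = a / (1 - r)
S = 75 / (1 - (-1/7))
S = 75 / (8/7)
S = 525/8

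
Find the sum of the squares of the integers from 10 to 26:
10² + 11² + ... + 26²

Use ∑_{k=1}^{n} k² = n(n+1)(2n+1)/6, then subtract the first 9 terms.
∑_{k=1}^{26} k² = 26×27×53/6 = 6201
∑_{k=1}^{9} k² = 9×10×19/6 = 285
∑_{k=10}^{26} k² = 6201 - 285 = 5916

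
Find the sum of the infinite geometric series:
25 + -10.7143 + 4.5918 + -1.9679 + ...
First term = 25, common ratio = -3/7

For |r| < 1, S = a / (1 - r)
S = 25 / (1 - (-3/7))
S = 25 / (10/7)
S = 35/2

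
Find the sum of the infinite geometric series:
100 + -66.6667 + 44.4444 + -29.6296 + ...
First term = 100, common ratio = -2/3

For |r| < 1, S = a / (1 - r)
S = 100 / (1 - (-2/3))
S = 100 / (5/3)
S = 60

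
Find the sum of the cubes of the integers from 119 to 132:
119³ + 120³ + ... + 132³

Use ∑_{k=1}^{n} k³ = [n(n+1)/2]², then subtract the first 118 terms.
∑_{k=1}^{132} k³ = [132×133/2]² = 8778² = 77053284
∑_{k=1}^{118} k³ = [118×119/2]² = 7021² = 49294441
∑_{k=119}^{132} k³ = 77053284 - 49294441 = 27758843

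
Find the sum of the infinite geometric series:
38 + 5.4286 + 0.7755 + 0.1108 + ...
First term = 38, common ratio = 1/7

For |r| < 1, S = a / (1 - r)
S = 38 / (1 - (1/7))
S = 38 / (6/7)
S = 133/3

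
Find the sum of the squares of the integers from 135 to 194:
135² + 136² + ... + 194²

Use ∑_{k=1}^{n} k² = n(n+1)(2n+1)/6, then subtract the first 134 terms.
∑_{k=1}^{194} k² = 194×195×389/6 = 2452645
∑_{k=1}^{134} k² = 134×135×269/6 = 811035
∑_{k=135}^{194} k² = 2452645 - 811035 = 1641610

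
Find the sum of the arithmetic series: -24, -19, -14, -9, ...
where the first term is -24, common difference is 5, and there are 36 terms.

Sₙ = n/2 × (first + last)
Last term = a + (n-1)d = -24 + (36-1)×5 = 151
S_36 = 36/2 × (-24 + 151)
S_36 = 36/2 × 127 = 2286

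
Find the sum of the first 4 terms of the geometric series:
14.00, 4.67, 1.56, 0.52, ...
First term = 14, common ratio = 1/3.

Sₙ = a(1 - rⁿ) / (1 - r)
S_4 = 14(1 - (1/3)^4) / (1 - (1/3))
S_4 = 14(1 - (1/81)) / (2/3)
S_4 = 560/27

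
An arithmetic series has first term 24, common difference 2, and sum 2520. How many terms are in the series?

Using S = n/2 × [2a + (n-1)d]
2520 = n/2 × [2(24) + (n-1)(2)]
2520 = n/2 × [48 + 2n - 2]
5040 = n × [46 + 2n]
2n² + (46)n - 5040 = 0
Discriminant: Δ = (46)² - 4(2)(-5040) = 2116 + 40320 = 42436
√Δ = 206
n = [-(46) + √Δ] / (2·2) = (-46 + 206) / 4 = 160 / 4 = 40
(The negative root is discarded since n must be a positive integer.)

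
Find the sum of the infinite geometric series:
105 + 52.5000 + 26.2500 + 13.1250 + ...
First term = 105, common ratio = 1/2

For |r| < 1, S = a / (1 - r)
S = 105 / (1 - (1/2))
S = 105 / (1/2)
S = 210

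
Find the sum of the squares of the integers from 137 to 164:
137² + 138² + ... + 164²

Use ∑_{k=1}^{n} k² = n(n+1)(2n+1)/6, then subtract the first 136 terms.
∑_{k=1}^{164} k² = 164×165×329/6 = 1483790
∑_{k=1}^{136} k² = 136×137×273/6 = 847756
∑_{k=137}^{164} k² = 1483790 - 847756 = 636034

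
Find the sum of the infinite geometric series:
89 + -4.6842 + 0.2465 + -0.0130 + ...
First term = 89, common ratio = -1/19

For |r| < 1, S = a / (1 - r)
S = 89 / (1 - (-1/19))
S = 89 / (20/19)
S = 1691/20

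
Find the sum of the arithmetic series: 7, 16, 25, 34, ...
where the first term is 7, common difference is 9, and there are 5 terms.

Sₙ = n/2 × (first + last)
Last term = a + (n-1)d = 7 + (5-1)×9 = 43
S_5 = 5/2 × (7 + 43)
S_5 = 5/2 × 50 = 125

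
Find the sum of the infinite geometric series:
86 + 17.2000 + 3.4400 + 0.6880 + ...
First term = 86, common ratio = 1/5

For |r| < 1, S = a / (1 - r)
S = 86 / (1 - (1/5))
S = 86 / (4/5)
S = 215/2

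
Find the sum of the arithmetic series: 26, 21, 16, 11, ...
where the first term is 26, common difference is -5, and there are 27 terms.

Sₙ = n/2 × (first + last)
Last term = a + (n-1)d = 26 + (27-1)×(-5) = -104
S_27 = 27/2 × (26 + (-104))
S_27 = 27/2 × (-78) = -1053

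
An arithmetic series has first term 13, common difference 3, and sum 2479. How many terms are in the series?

Using S = n/2 × [2a + (n-1)d]
2479 = n/2 × [2(13) + (n-1)(3)]
2479 = n/2 × [26 + 3n - 3]
4958 = n × [23 + 3n]
3n² + (23)n - 4958 = 0
Discriminant: Δ = (23)² - 4(3)(-4958) = 529 + 59496 = 60025
√Δ = 245
n = [-(23) + √Δ] / (2·3) = (-23 + 245) / 6 = 222 / 6 = 37
(The negative root is discarded since n must be a positive integer.)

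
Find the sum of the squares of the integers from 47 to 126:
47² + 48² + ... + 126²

Use ∑_{k=1}^{n} k² = n(n+1)(2n+1)/6, then subtract the first 46 terms.
∑_{k=1}^{126} k² = 126×127×253/6 = 674751
∑_{k=1}^{46} k² = 46×47×93/6 = 33511
∑_{k=47}^{126} k² = 674751 - 33511 = 641240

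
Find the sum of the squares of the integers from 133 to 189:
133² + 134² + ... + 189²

Use ∑_{k=1}^{n} k² = n(n+1)(2n+1)/6, then subtract the first 132 terms.
∑_{k=1}^{189} k² = 189×190×379/6 = 2268315
∑_{k=1}^{132} k² = 132×133×265/6 = 775390
∑_{k=133}^{189} k² = 2268315 - 775390 = 1492925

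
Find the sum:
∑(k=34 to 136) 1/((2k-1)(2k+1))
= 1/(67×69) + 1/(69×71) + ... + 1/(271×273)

Partial fractions: 1/((2k-1)(2k+1)) = (1/2)[1/(2k-1) - 1/(2k+1)]
The series telescopes:
= (1/2)[1/67 - 1/273]
= 103/18291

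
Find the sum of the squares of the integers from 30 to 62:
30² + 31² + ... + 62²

Use ∑_{k=1}^{n} k² = n(n+1)(2n+1)/6, then subtract the first 29 terms.
∑_{k=1}^{62} k² = 62×63×125/6 = 81375
∑_{k=1}^{29} k² = 29×30×59/6 = 8555
∑_{k=30}^{62} k² = 81375 - 8555 = 72820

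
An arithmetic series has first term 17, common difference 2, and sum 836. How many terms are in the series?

Using S = n/2 × [2a + (n-1)d]
836 = n/2 × [2(17) + (n-1)(2)]
836 = n/2 × [34 + 2n - 2]
1672 = n × [32 + 2n]
2n² + (32)n - 1672 = 0
Discriminant: Δ = (32)² - 4(2)(-1672) = 1024 + 13376 = 14400
√Δ = 120
n = [-(32) + √Δ] / (2·2) = (-32 + 120) / 4 = 88 / 4 = 22
(The negative root is discarded since n must be a positive integer.)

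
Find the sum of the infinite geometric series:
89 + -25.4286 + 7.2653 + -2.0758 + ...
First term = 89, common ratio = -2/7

For |r| < 1, S = a / (1 - r)
S = 89 / (1 - (-2/7))
S = 89 / (9/7)
S = 623/9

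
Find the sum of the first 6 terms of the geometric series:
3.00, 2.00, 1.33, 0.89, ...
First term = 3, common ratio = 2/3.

Sₙ = a(1 - rⁿ) / (1 - r)
S_6 = 3(1 - (2/3)^6) / (1 - (2/3))
S_6 = 3(1 - (64/729)) / (1/3)
S_6 = 665/81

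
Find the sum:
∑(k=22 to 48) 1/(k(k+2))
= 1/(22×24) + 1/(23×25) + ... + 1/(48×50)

Partial fractions: 1/(k(k+2)) = (1/2)[1/k - 1/(k+2)]
Telescoping leaves the first two and last two terms:
= (1/2)[1/22 + 1/23 - 1/49 - 1/50]
= 15039/619850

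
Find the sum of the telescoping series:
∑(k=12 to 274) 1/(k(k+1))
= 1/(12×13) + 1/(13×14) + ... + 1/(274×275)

Partial fractions: 1/(k(k+1)) = 1/k - 1/(k+1)
The series telescopes:
= (1/12 - 1/13) + (1/13 - 1/14) + ... + (1/274 - 1/275)
= 1/12 - 1/275
= 263/3300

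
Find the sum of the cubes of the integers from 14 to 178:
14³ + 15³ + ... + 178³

Use ∑_{k=1}^{n} k³ = [n(n+1)/2]², then subtract the first 13 terms.
∑_{k=1}^{178} k³ = [178×179/2]² = 15931² = 253796761
∑_{k=1}^{13} k³ = [13×14/2]² = 91² = 8281
∑_{k=14}^{178} k³ = 253796761 - 8281 = 253788480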